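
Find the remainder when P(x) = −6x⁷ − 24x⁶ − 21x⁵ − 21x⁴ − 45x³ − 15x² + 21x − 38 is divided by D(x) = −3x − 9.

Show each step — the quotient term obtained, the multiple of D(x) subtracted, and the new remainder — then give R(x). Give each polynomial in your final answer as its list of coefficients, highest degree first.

R = [7]

Step 1: lead(−6x⁷ − 24x⁶ − 21x⁵ − 21x⁴ − 45x³ − 15x² + 21x − 38) ÷ lead(D) = −6x⁷ ÷ −3x = 2x⁶. Subtract (2x⁶)·D = −6x⁷ − 18x⁶. Remainder: −6x⁶ − 21x⁵ − 21x⁴ − 45x³ − 15x² + 21x − 38.
Step 2: lead(−6x⁶ − 21x⁵ − 21x⁴ − 45x³ − 15x² + 21x − 38) ÷ lead(D) = −6x⁶ ÷ −3x = 2x⁵. Subtract (2x⁵)·D = −6x⁶ − 18x⁵. Remainder: −3x⁵ − 21x⁴ − 45x³ − 15x² + 21x − 38.
Step 3: lead(−3x⁵ − 21x⁴ − 45x³ − 15x² + 21x − 38) ÷ lead(D) = −3x⁵ ÷ −3x = x⁴. Subtract (x⁴)·D = −3x⁵ − 9x⁴. Remainder: −12x⁴ − 45x³ − 15x² + 21x − 38.
Step 4: lead(−12x⁴ − 45x³ − 15x² + 21x − 38) ÷ lead(D) = −12x⁴ ÷ −3x = 4x³. Subtract (4x³)·D = −12x⁴ − 36x³. Remainder: −9x³ − 15x² + 21x − 38.
Step 5: lead(−9x³ − 15x² + 21x − 38) ÷ lead(D) = −9x³ ÷ −3x = 3x². Subtract (3x²)·D = −9x³ − 27x². Remainder: 12x² + 21x − 38.
Step 6: lead(12x² + 21x − 38) ÷ lead(D) = 12x² ÷ −3x = −4x. Subtract (−4x)·D = 12x² + 36x. Remainder: −15x − 38.
Step 7: lead(−15x − 38) ÷ lead(D) = −15x ÷ −3x = 5. Subtract (5)·D = −15x − 45. Remainder: 7.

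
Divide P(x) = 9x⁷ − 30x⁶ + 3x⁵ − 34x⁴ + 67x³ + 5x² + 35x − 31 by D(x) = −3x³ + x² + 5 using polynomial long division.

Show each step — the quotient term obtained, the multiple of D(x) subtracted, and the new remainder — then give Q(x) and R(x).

Q(x) = −3x⁴ + 9x³ + 2x² + 7x − 5; R(x) = −6

Step 1: lead(9x⁷ − 30x⁶ + 3x⁵ − 34x⁴ + 67x³ + 5x² + 35x − 31) ÷ lead(D) = 9x⁷ ÷ −3x³ = −3x⁴. Subtract (−3x⁴)·D = 9x⁷ − 3x⁶ − 15x⁴. Remainder: −27x⁶ + 3x⁵ − 19x⁴ + 67x³ + 5x² + 35x − 31.
Step 2: lead(−27x⁶ + 3x⁵ − 19x⁴ + 67x³ + 5x² + 35x − 31) ÷ lead(D) = −27x⁶ ÷ −3x³ = 9x³. Subtract (9x³)·D = −27x⁶ + 9x⁵ + 45x³. Remainder: −6x⁵ − 19x⁴ + 22x³ + 5x² + 35x − 31.
Step 3: lead(−6x⁵ − 19x⁴ + 22x³ + 5x² + 35x − 31) ÷ lead(D) = −6x⁵ ÷ −3x³ = 2x². Subtract (2x²)·D = −6x⁵ + 2x⁴ + 10x². Remainder: −21x⁴ + 22x³ − 5x² + 35x − 31.
Step 4: lead(−21x⁴ + 22x³ − 5x² + 35x − 31) ÷ lead(D) = −21x⁴ ÷ −3x³ = 7x. Subtract (7x)·D = −21x⁴ + 7x³ + 35x. Remainder: 15x³ − 5x² − 31.
Step 5: lead(15x³ − 5x² − 31) ÷ lead(D) = 15x³ ÷ −3x³ = −5. Subtract (−5)·D = 15x³ − 5x² − 25. Remainder: −6.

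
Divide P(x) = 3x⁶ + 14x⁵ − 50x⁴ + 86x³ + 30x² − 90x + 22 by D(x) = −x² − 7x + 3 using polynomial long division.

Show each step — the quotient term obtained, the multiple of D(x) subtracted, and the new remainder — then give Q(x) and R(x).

Step 1: lead(3x⁶ + 14x⁵ − 50x⁴ + 86x³ + 30x² − 90x + 22) ÷ lead(D) = 3x⁶ ÷ −x² = −3x⁴. Subtract (−3x⁴)·D = 3x⁶ + 21x⁵ − 9x⁴. Remainder: −7x⁵ − 41x⁴ + 86x³ + 30x² − 90x + 22.
Step 2: lead(−7x⁵ − 41x⁴ + 86x³ + 30x² − 90x + 22) ÷ lead(D) = −7x⁵ ÷ −x² = 7x³. Subtract (7x³)·D = −7x⁵ − 49x⁴ + 21x³. Remainder: 8x⁴ + 65x³ + 30x² − 90x + 22.
Step 3: lead(8x⁴ + 65x³ + 30x² − 90x + 22) ÷ lead(D) = 8x⁴ ÷ −x² = −8x². Subtract (−8x²)·D = 8x⁴ + 56x³ − 24x². Remainder: 9x³ + 54x² − 90x + 22.
Step 4: lead(9x³ + 54x² − 90x + 22) ÷ lead(D) = 9x³ ÷ −x² = −9x. Subtract (−9x)·D = 9x³ + 63x² − 27x. Remainder: −9x² − 63x + 22.
Step 5: lead(−9x² − 63x + 22) ÷ lead(D) = −9x² ÷ −x² = 9. Subtract (9)·D = −9x² − 63x + 27. Remainder: −5.

Q(x) = −3x⁴ + 7x³ − 8x² − 9x + 9; R(x) = −5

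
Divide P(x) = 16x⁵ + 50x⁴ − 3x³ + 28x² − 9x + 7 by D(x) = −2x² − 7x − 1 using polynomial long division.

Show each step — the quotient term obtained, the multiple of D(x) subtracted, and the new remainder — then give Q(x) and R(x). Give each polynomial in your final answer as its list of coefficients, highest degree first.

Step 1: lead(16x⁵ + 50x⁴ − 3x³ + 28x² − 9x + 7) ÷ lead(D) = 16x⁵ ÷ −2x² = −8x³. Subtract (−8x³)·D = 16x⁵ + 56x⁴ + 8x³. Remainder: −6x⁴ − 11x³ + 28x² − 9x + 7.
Step 2: lead(−6x⁴ − 11x³ + 28x² − 9x + 7) ÷ lead(D) = −6x⁴ ÷ −2x² = 3x². Subtract (3x²)·D = −6x⁴ − 21x³ − 3x². Remainder: 10x³ + 31x² − 9x + 7.
Step 3: lead(10x³ + 31x² − 9x + 7) ÷ lead(D) = 10x³ ÷ −2x² = −5x. Subtract (−5x)·D = 10x³ + 35x² + 5x. Remainder: −4x² − 14x + 7.
Step 4: lead(−4x² − 14x + 7) ÷ lead(D) = −4x² ÷ −2x² = 2. Subtract (2)·D = −4x² − 14x − 2. Remainder: 9.

Q = [-8, 3, -5, 2]; R = [9]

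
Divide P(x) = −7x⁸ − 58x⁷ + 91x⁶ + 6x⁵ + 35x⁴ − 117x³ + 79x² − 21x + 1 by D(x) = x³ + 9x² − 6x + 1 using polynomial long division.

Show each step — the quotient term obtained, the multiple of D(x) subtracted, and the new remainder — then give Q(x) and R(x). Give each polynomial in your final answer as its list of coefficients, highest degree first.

Q = [-7, 5, 4, 7, -9, 2]; R = [-1]

Step 1: lead(−7x⁸ − 58x⁷ + 91x⁶ + 6x⁵ + 35x⁴ − 117x³ + 79x² − 21x + 1) ÷ lead(D) = −7x⁸ ÷ x³ = −7x⁵. Subtract (−7x⁵)·D = −7x⁸ − 63x⁷ + 42x⁶ − 7x⁵. Remainder: 5x⁷ + 49x⁶ + 13x⁵ + 35x⁴ − 117x³ + 79x² − 21x + 1.
Step 2: lead(5x⁷ + 49x⁶ + 13x⁵ + 35x⁴ − 117x³ + 79x² − 21x + 1) ÷ lead(D) = 5x⁷ ÷ x³ = 5x⁴. Subtract (5x⁴)·D = 5x⁷ + 45x⁶ − 30x⁵ + 5x⁴. Remainder: 4x⁶ + 43x⁵ + 30x⁴ − 117x³ + 79x² − 21x + 1.
Step 3: lead(4x⁶ + 43x⁵ + 30x⁴ − 117x³ + 79x² − 21x + 1) ÷ lead(D) = 4x⁶ ÷ x³ = 4x³. Subtract (4x³)·D = 4x⁶ + 36x⁵ − 24x⁴ + 4x³. Remainder: 7x⁵ + 54x⁴ − 121x³ + 79x² − 21x + 1.
Step 4: lead(7x⁵ + 54x⁴ − 121x³ + 79x² − 21x + 1) ÷ lead(D) = 7x⁵ ÷ x³ = 7x². Subtract (7x²)·D = 7x⁵ + 63x⁴ − 42x³ + 7x². Remainder: −9x⁴ − 79x³ + 72x² − 21x + 1.
Step 5: lead(−9x⁴ − 79x³ + 72x² − 21x + 1) ÷ lead(D) = −9x⁴ ÷ x³ = −9x. Subtract (−9x)·D = −9x⁴ − 81x³ + 54x² − 9x. Remainder: 2x³ + 18x² − 12x + 1.
Step 6: lead(2x³ + 18x² − 12x + 1) ÷ lead(D) = 2x³ ÷ x³ = 2. Subtract (2)·D = 2x³ + 18x² − 12x + 2. Remainder: −1.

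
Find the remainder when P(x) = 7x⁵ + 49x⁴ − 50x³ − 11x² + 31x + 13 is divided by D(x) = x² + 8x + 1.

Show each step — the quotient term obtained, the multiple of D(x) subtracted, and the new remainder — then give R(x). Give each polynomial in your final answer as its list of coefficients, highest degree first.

Step 1: lead(7x⁵ + 49x⁴ − 50x³ − 11x² + 31x + 13) ÷ lead(D) = 7x⁵ ÷ x² = 7x³. Subtract (7x³)·D = 7x⁵ + 56x⁴ + 7x³. Remainder: −7x⁴ − 57x³ − 11x² + 31x + 13.
Step 2: lead(−7x⁴ − 57x³ − 11x² + 31x + 13) ÷ lead(D) = −7x⁴ ÷ x² = −7x². Subtract (−7x²)·D = −7x⁴ − 56x³ − 7x². Remainder: −x³ − 4x² + 31x + 13.
Step 3: lead(−x³ − 4x² + 31x + 13) ÷ lead(D) = −x³ ÷ x² = −x. Subtract (−x)·D = −x³ − 8x² − x. Remainder: 4x² + 32x + 13.
Step 4: lead(4x² + 32x + 13) ÷ lead(D) = 4x² ÷ x² = 4. Subtract (4)·D = 4x² + 32x + 4. Remainder: 9.

R = [9]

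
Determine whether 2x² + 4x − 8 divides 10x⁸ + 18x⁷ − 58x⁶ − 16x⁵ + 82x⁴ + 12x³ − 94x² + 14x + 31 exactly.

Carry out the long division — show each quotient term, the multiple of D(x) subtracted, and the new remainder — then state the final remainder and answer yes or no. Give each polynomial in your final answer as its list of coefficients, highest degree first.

Step 1: lead(10x⁸ + 18x⁷ − 58x⁶ − 16x⁵ + 82x⁴ + 12x³ − 94x² + 14x + 31) ÷ lead(D) = 10x⁸ ÷ 2x² = 5x⁶. Subtract (5x⁶)·D = 10x⁸ + 20x⁷ − 40x⁶. Remainder: −2x⁷ − 18x⁶ − 16x⁵ + 82x⁴ + 12x³ − 94x² + 14x + 31.
Step 2: lead(−2x⁷ − 18x⁶ − 16x⁵ + 82x⁴ + 12x³ − 94x² + 14x + 31) ÷ lead(D) = −2x⁷ ÷ 2x² = −x⁵. Subtract (−x⁵)·D = −2x⁷ − 4x⁶ + 8x⁵. Remainder: −14x⁶ − 24x⁵ + 82x⁴ + 12x³ − 94x² + 14x + 31.
Step 3: lead(−14x⁶ − 24x⁵ + 82x⁴ + 12x³ − 94x² + 14x + 31) ÷ lead(D) = −14x⁶ ÷ 2x² = −7x⁴. Subtract (−7x⁴)·D = −14x⁶ − 28x⁵ + 56x⁴. Remainder: 4x⁵ + 26x⁴ + 12x³ − 94x² + 14x + 31.
Step 4: lead(4x⁵ + 26x⁴ + 12x³ − 94x² + 14x + 31) ÷ lead(D) = 4x⁵ ÷ 2x² = 2x³. Subtract (2x³)·D = 4x⁵ + 8x⁴ − 16x³. Remainder: 18x⁴ + 28x³ − 94x² + 14x + 31.
Step 5: lead(18x⁴ + 28x³ − 94x² + 14x + 31) ÷ lead(D) = 18x⁴ ÷ 2x² = 9x². Subtract (9x²)·D = 18x⁴ + 36x³ − 72x². Remainder: −8x³ − 22x² + 14x + 31.
Step 6: lead(−8x³ − 22x² + 14x + 31) ÷ lead(D) = −8x³ ÷ 2x² = −4x. Subtract (−4x)·D = −8x³ − 16x² + 32x. Remainder: −6x² − 18x + 31.
Step 7: lead(−6x² − 18x + 31) ÷ lead(D) = −6x² ÷ 2x² = −3. Subtract (−3)·D = −6x² − 12x + 24. Remainder: −6x + 7.

R = [-6, 7], so D(x) is not a factor of P(x). no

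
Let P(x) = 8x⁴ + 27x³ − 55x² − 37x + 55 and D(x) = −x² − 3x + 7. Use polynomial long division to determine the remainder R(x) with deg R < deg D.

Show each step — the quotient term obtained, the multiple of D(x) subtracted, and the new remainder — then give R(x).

Step 1: lead(8x⁴ + 27x³ − 55x² − 37x + 55) ÷ lead(D) = 8x⁴ ÷ −x² = −8x². Subtract (−8x²)·D = 8x⁴ + 24x³ − 56x². Remainder: 3x³ + x² − 37x + 55.
Step 2: lead(3x³ + x² − 37x + 55) ÷ lead(D) = 3x³ ÷ −x² = −3x. Subtract (−3x)·D = 3x³ + 9x² − 21x. Remainder: −8x² − 16x + 55.
Step 3: lead(−8x² − 16x + 55) ÷ lead(D) = −8x² ÷ −x² = 8. Subtract (8)·D = −8x² − 24x + 56. Remainder: 8x − 1.

R(x) = 8x − 1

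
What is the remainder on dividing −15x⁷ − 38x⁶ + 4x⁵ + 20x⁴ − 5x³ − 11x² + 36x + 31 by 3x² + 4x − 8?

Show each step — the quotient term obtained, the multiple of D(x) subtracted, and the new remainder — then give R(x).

Step 1: lead(−15x⁷ − 38x⁶ + 4x⁵ + 20x⁴ − 5x³ − 11x² + 36x + 31) ÷ lead(D) = −15x⁷ ÷ 3x² = −5x⁵. Subtract (−5x⁵)·D = −15x⁷ − 20x⁶ + 40x⁵. Remainder: −18x⁶ − 36x⁵ + 20x⁴ − 5x³ − 11x² + 36x + 31.
Step 2: lead(−18x⁶ − 36x⁵ + 20x⁴ − 5x³ − 11x² + 36x + 31) ÷ lead(D) = −18x⁶ ÷ 3x² = −6x⁴. Subtract (−6x⁴)·D = −18x⁶ − 24x⁵ + 48x⁴. Remainder: −12x⁵ − 28x⁴ − 5x³ − 11x² + 36x + 31.
Step 3: lead(−12x⁵ − 28x⁴ − 5x³ − 11x² + 36x + 31) ÷ lead(D) = −12x⁵ ÷ 3x² = −4x³. Subtract (−4x³)·D = −12x⁵ − 16x⁴ + 32x³. Remainder: −12x⁴ − 37x³ − 11x² + 36x + 31.
Step 4: lead(−12x⁴ − 37x³ − 11x² + 36x + 31) ÷ lead(D) = −12x⁴ ÷ 3x² = −4x². Subtract (−4x²)·D = −12x⁴ − 16x³ + 32x². Remainder: −21x³ − 43x² + 36x + 31.
Step 5: lead(−21x³ − 43x² + 36x + 31) ÷ lead(D) = −21x³ ÷ 3x² = −7x. Subtract (−7x)·D = −21x³ − 28x² + 56x. Remainder: −15x² − 20x + 31.
Step 6: lead(−15x² − 20x + 31) ÷ lead(D) = −15x² ÷ 3x² = −5. Subtract (−5)·D = −15x² − 20x + 40. Remainder: −9.

R(x) = −9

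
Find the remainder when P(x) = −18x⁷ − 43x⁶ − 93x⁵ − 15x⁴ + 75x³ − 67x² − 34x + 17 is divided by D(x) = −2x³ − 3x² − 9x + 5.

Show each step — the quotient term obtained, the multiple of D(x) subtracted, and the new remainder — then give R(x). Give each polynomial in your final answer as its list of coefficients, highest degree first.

R = [5, -4, -8]

Step 1: lead(−18x⁷ − 43x⁶ − 93x⁵ − 15x⁴ + 75x³ − 67x² − 34x + 17) ÷ lead(D) = −18x⁷ ÷ −2x³ = 9x⁴. Subtract (9x⁴)·D = −18x⁷ − 27x⁶ − 81x⁵ + 45x⁴. Remainder: −16x⁶ − 12x⁵ − 60x⁴ + 75x³ − 67x² − 34x + 17.
Step 2: lead(−16x⁶ − 12x⁵ − 60x⁴ + 75x³ − 67x² − 34x + 17) ÷ lead(D) = −16x⁶ ÷ −2x³ = 8x³. Subtract (8x³)·D = −16x⁶ − 24x⁵ − 72x⁴ + 40x³. Remainder: 12x⁵ + 12x⁴ + 35x³ − 67x² − 34x + 17.
Step 3: lead(12x⁵ + 12x⁴ + 35x³ − 67x² − 34x + 17) ÷ lead(D) = 12x⁵ ÷ −2x³ = −6x². Subtract (−6x²)·D = 12x⁵ + 18x⁴ + 54x³ − 30x². Remainder: −6x⁴ − 19x³ − 37x² − 34x + 17.
Step 4: lead(−6x⁴ − 19x³ − 37x² − 34x + 17) ÷ lead(D) = −6x⁴ ÷ −2x³ = 3x. Subtract (3x)·D = −6x⁴ − 9x³ − 27x² + 15x. Remainder: −10x³ − 10x² − 49x + 17.
Step 5: lead(−10x³ − 10x² − 49x + 17) ÷ lead(D) = −10x³ ÷ −2x³ = 5. Subtract (5)·D = −10x³ − 15x² − 45x + 25. Remainder: 5x² − 4x − 8.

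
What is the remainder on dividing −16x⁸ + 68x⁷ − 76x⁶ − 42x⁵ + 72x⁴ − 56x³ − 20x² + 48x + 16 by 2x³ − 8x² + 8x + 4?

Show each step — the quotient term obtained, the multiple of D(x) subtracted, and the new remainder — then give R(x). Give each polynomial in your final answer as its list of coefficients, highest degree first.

Step 1: lead(−16x⁸ + 68x⁷ − 76x⁶ − 42x⁵ + 72x⁴ − 56x³ − 20x² + 48x + 16) ÷ lead(D) = −16x⁸ ÷ 2x³ = −8x⁵. Subtract (−8x⁵)·D = −16x⁸ + 64x⁷ − 64x⁶ − 32x⁵. Remainder: 4x⁷ − 12x⁶ − 10x⁵ + 72x⁴ − 56x³ − 20x² + 48x + 16.
Step 2: lead(4x⁷ − 12x⁶ − 10x⁵ + 72x⁴ − 56x³ − 20x² + 48x + 16) ÷ lead(D) = 4x⁷ ÷ 2x³ = 2x⁴. Subtract (2x⁴)·D = 4x⁷ − 16x⁶ + 16x⁵ + 8x⁴. Remainder: 4x⁶ − 26x⁵ + 64x⁴ − 56x³ − 20x² + 48x + 16.
Step 3: lead(4x⁶ − 26x⁵ + 64x⁴ − 56x³ − 20x² + 48x + 16) ÷ lead(D) = 4x⁶ ÷ 2x³ = 2x³. Subtract (2x³)·D = 4x⁶ − 16x⁵ + 16x⁴ + 8x³. Remainder: −10x⁵ + 48x⁴ − 64x³ − 20x² + 48x + 16.
Step 4: lead(−10x⁵ + 48x⁴ − 64x³ − 20x² + 48x + 16) ÷ lead(D) = −10x⁵ ÷ 2x³ = −5x². Subtract (−5x²)·D = −10x⁵ + 40x⁴ − 40x³ − 20x². Remainder: 8x⁴ − 24x³ + 48x + 16.
Step 5: lead(8x⁴ − 24x³ + 48x + 16) ÷ lead(D) = 8x⁴ ÷ 2x³ = 4x. Subtract (4x)·D = 8x⁴ − 32x³ + 32x² + 16x. Remainder: 8x³ − 32x² + 32x + 16.
Step 6: lead(8x³ − 32x² + 32x + 16) ÷ lead(D) = 8x³ ÷ 2x³ = 4. Subtract (4)·D = 8x³ − 32x² + 32x + 16. Remainder: 0.

R = [0]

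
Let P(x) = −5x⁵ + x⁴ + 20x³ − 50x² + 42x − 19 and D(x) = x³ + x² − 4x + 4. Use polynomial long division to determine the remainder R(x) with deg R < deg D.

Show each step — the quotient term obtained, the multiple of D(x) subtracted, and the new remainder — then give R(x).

R(x) = −6x + 5

Step 1: lead(−5x⁵ + x⁴ + 20x³ − 50x² + 42x − 19) ÷ lead(D) = −5x⁵ ÷ x³ = −5x². Subtract (−5x²)·D = −5x⁵ − 5x⁴ + 20x³ − 20x². Remainder: 6x⁴ − 30x² + 42x − 19.
Step 2: lead(6x⁴ − 30x² + 42x − 19) ÷ lead(D) = 6x⁴ ÷ x³ = 6x. Subtract (6x)·D = 6x⁴ + 6x³ − 24x² + 24x. Remainder: −6x³ − 6x² + 18x − 19.
Step 3: lead(−6x³ − 6x² + 18x − 19) ÷ lead(D) = −6x³ ÷ x³ = −6. Subtract (−6)·D = −6x³ − 6x² + 24x − 24. Remainder: −6x + 5.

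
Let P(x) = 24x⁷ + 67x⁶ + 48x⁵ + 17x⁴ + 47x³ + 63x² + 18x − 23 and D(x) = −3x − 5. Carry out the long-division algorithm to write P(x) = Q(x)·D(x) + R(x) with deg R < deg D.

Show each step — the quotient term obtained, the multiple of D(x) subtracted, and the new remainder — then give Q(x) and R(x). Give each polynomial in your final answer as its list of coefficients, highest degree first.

Q = [-8, -9, -1, -4, -9, -6, 4]; R = [-3]

Step 1: lead(24x⁷ + 67x⁶ + 48x⁵ + 17x⁴ + 47x³ + 63x² + 18x − 23) ÷ lead(D) = 24x⁷ ÷ −3x = −8x⁶. Subtract (−8x⁶)·D = 24x⁷ + 40x⁶. Remainder: 27x⁶ + 48x⁵ + 17x⁴ + 47x³ + 63x² + 18x − 23.
Step 2: lead(27x⁶ + 48x⁵ + 17x⁴ + 47x³ + 63x² + 18x − 23) ÷ lead(D) = 27x⁶ ÷ −3x = −9x⁵. Subtract (−9x⁵)·D = 27x⁶ + 45x⁵. Remainder: 3x⁵ + 17x⁴ + 47x³ + 63x² + 18x − 23.
Step 3: lead(3x⁵ + 17x⁴ + 47x³ + 63x² + 18x − 23) ÷ lead(D) = 3x⁵ ÷ −3x = −x⁴. Subtract (−x⁴)·D = 3x⁵ + 5x⁴. Remainder: 12x⁴ + 47x³ + 63x² + 18x − 23.
Step 4: lead(12x⁴ + 47x³ + 63x² + 18x − 23) ÷ lead(D) = 12x⁴ ÷ −3x = −4x³. Subtract (−4x³)·D = 12x⁴ + 20x³. Remainder: 27x³ + 63x² + 18x − 23.
Step 5: lead(27x³ + 63x² + 18x − 23) ÷ lead(D) = 27x³ ÷ −3x = −9x². Subtract (−9x²)·D = 27x³ + 45x². Remainder: 18x² + 18x − 23.
Step 6: lead(18x² + 18x − 23) ÷ lead(D) = 18x² ÷ −3x = −6x. Subtract (−6x)·D = 18x² + 30x. Remainder: −12x − 23.
Step 7: lead(−12x − 23) ÷ lead(D) = −12x ÷ −3x = 4. Subtract (4)·D = −12x − 20. Remainder: −3.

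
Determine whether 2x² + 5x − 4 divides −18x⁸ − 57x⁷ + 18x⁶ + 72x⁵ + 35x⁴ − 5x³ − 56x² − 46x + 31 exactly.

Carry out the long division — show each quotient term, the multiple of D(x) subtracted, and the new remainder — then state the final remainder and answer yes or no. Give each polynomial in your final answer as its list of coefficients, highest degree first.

R = [-9, -5], so D(x) is not a factor of P(x). no

Step 1: lead(−18x⁸ − 57x⁷ + 18x⁶ + 72x⁵ + 35x⁴ − 5x³ − 56x² − 46x + 31) ÷ lead(D) = −18x⁸ ÷ 2x² = −9x⁶. Subtract (−9x⁶)·D = −18x⁸ − 45x⁷ + 36x⁶. Remainder: −12x⁷ − 18x⁶ + 72x⁵ + 35x⁴ − 5x³ − 56x² − 46x + 31.
Step 2: lead(−12x⁷ − 18x⁶ + 72x⁵ + 35x⁴ − 5x³ − 56x² − 46x + 31) ÷ lead(D) = −12x⁷ ÷ 2x² = −6x⁵. Subtract (−6x⁵)·D = −12x⁷ − 30x⁶ + 24x⁵. Remainder: 12x⁶ + 48x⁵ + 35x⁴ − 5x³ − 56x² − 46x + 31.
Step 3: lead(12x⁶ + 48x⁵ + 35x⁴ − 5x³ − 56x² − 46x + 31) ÷ lead(D) = 12x⁶ ÷ 2x² = 6x⁴. Subtract (6x⁴)·D = 12x⁶ + 30x⁵ − 24x⁴. Remainder: 18x⁵ + 59x⁴ − 5x³ − 56x² − 46x + 31.
Step 4: lead(18x⁵ + 59x⁴ − 5x³ − 56x² − 46x + 31) ÷ lead(D) = 18x⁵ ÷ 2x² = 9x³. Subtract (9x³)·D = 18x⁵ + 45x⁴ − 36x³. Remainder: 14x⁴ + 31x³ − 56x² − 46x + 31.
Step 5: lead(14x⁴ + 31x³ − 56x² − 46x + 31) ÷ lead(D) = 14x⁴ ÷ 2x² = 7x². Subtract (7x²)·D = 14x⁴ + 35x³ − 28x². Remainder: −4x³ − 28x² − 46x + 31.
Step 6: lead(−4x³ − 28x² − 46x + 31) ÷ lead(D) = −4x³ ÷ 2x² = −2x. Subtract (−2x)·D = −4x³ − 10x² + 8x. Remainder: −18x² − 54x + 31.
Step 7: lead(−18x² − 54x + 31) ÷ lead(D) = −18x² ÷ 2x² = −9. Subtract (−9)·D = −18x² − 45x + 36. Remainder: −9x − 5.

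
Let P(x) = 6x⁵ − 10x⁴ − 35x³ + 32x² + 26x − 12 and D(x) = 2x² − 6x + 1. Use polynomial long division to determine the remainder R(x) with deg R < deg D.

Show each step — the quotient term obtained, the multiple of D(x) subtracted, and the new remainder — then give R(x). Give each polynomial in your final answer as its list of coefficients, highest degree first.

R = [-9, -5]

Step 1: lead(6x⁵ − 10x⁴ − 35x³ + 32x² + 26x − 12) ÷ lead(D) = 6x⁵ ÷ 2x² = 3x³. Subtract (3x³)·D = 6x⁵ − 18x⁴ + 3x³. Remainder: 8x⁴ − 38x³ + 32x² + 26x − 12.
Step 2: lead(8x⁴ − 38x³ + 32x² + 26x − 12) ÷ lead(D) = 8x⁴ ÷ 2x² = 4x². Subtract (4x²)·D = 8x⁴ − 24x³ + 4x². Remainder: −14x³ + 28x² + 26x − 12.
Step 3: lead(−14x³ + 28x² + 26x − 12) ÷ lead(D) = −14x³ ÷ 2x² = −7x. Subtract (−7x)·D = −14x³ + 42x² − 7x. Remainder: −14x² + 33x − 12.
Step 4: lead(−14x² + 33x − 12) ÷ lead(D) = −14x² ÷ 2x² = −7. Subtract (−7)·D = −14x² + 42x − 7. Remainder: −9x − 5.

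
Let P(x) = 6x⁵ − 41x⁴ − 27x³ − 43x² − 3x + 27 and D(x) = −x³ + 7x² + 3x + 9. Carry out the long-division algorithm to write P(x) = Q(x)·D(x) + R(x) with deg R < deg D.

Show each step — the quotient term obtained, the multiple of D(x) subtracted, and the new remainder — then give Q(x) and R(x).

Q(x) = −6x² − x + 2; R(x) = 9

Step 1: lead(6x⁵ − 41x⁴ − 27x³ − 43x² − 3x + 27) ÷ lead(D) = 6x⁵ ÷ −x³ = −6x². Subtract (−6x²)·D = 6x⁵ − 42x⁴ − 18x³ − 54x². Remainder: x⁴ − 9x³ + 11x² − 3x + 27.
Step 2: lead(x⁴ − 9x³ + 11x² − 3x + 27) ÷ lead(D) = x⁴ ÷ −x³ = −x. Subtract (−x)·D = x⁴ − 7x³ − 3x² − 9x. Remainder: −2x³ + 14x² + 6x + 27.
Step 3: lead(−2x³ + 14x² + 6x + 27) ÷ lead(D) = −2x³ ÷ −x³ = 2. Subtract (2)·D = −2x³ + 14x² + 6x + 18. Remainder: 9.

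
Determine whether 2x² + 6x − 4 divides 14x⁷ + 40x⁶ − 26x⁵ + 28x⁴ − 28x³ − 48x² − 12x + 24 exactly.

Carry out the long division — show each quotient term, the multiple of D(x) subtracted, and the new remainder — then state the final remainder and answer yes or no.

R(x) = 0, so D(x) is a factor of P(x). yes

Step 1: lead(14x⁷ + 40x⁶ − 26x⁵ + 28x⁴ − 28x³ − 48x² − 12x + 24) ÷ lead(D) = 14x⁷ ÷ 2x² = 7x⁵. Subtract (7x⁵)·D = 14x⁷ + 42x⁶ − 28x⁵. Remainder: −2x⁶ + 2x⁵ + 28x⁴ − 28x³ − 48x² − 12x + 24.
Step 2: lead(−2x⁶ + 2x⁵ + 28x⁴ − 28x³ − 48x² − 12x + 24) ÷ lead(D) = −2x⁶ ÷ 2x² = −x⁴. Subtract (−x⁴)·D = −2x⁶ − 6x⁵ + 4x⁴. Remainder: 8x⁵ + 24x⁴ − 28x³ − 48x² − 12x + 24.
Step 3: lead(8x⁵ + 24x⁴ − 28x³ − 48x² − 12x + 24) ÷ lead(D) = 8x⁵ ÷ 2x² = 4x³. Subtract (4x³)·D = 8x⁵ + 24x⁴ − 16x³. Remainder: −12x³ − 48x² − 12x + 24.
Step 4: lead(−12x³ − 48x² − 12x + 24) ÷ lead(D) = −12x³ ÷ 2x² = −6x. Subtract (−6x)·D = −12x³ − 36x² + 24x. Remainder: −12x² − 36x + 24.
Step 5: lead(−12x² − 36x + 24) ÷ lead(D) = −12x² ÷ 2x² = −6. Subtract (−6)·D = −12x² − 36x + 24. Remainder: 0.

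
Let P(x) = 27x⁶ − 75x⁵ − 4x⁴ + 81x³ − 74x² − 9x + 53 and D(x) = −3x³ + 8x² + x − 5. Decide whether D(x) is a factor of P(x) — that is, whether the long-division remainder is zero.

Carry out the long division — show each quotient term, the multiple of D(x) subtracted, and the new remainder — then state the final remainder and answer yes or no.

Step 1: lead(27x⁶ − 75x⁵ − 4x⁴ + 81x³ − 74x² − 9x + 53) ÷ lead(D) = 27x⁶ ÷ −3x³ = −9x³. Subtract (−9x³)·D = 27x⁶ − 72x⁵ − 9x⁴ + 45x³. Remainder: −3x⁵ + 5x⁴ + 36x³ − 74x² − 9x + 53.
Step 2: lead(−3x⁵ + 5x⁴ + 36x³ − 74x² − 9x + 53) ÷ lead(D) = −3x⁵ ÷ −3x³ = x². Subtract (x²)·D = −3x⁵ + 8x⁴ + x³ − 5x². Remainder: −3x⁴ + 35x³ − 69x² − 9x + 53.
Step 3: lead(−3x⁴ + 35x³ − 69x² − 9x + 53) ÷ lead(D) = −3x⁴ ÷ −3x³ = x. Subtract (x)·D = −3x⁴ + 8x³ + x² − 5x. Remainder: 27x³ − 70x² − 4x + 53.
Step 4: lead(27x³ − 70x² − 4x + 53) ÷ lead(D) = 27x³ ÷ −3x³ = −9. Subtract (−9)·D = 27x³ − 72x² − 9x + 45. Remainder: 2x² + 5x + 8.

R(x) = 2x² + 5x + 8, so D(x) is not a factor of P(x). no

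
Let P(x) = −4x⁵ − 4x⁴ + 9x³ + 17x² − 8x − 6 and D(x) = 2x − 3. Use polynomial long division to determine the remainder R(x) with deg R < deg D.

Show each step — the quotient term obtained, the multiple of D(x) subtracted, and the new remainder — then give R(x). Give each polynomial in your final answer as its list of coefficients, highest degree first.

Step 1: lead(−4x⁵ − 4x⁴ + 9x³ + 17x² − 8x − 6) ÷ lead(D) = −4x⁵ ÷ 2x = −2x⁴. Subtract (−2x⁴)·D = −4x⁵ + 6x⁴. Remainder: −10x⁴ + 9x³ + 17x² − 8x − 6.
Step 2: lead(−10x⁴ + 9x³ + 17x² − 8x − 6) ÷ lead(D) = −10x⁴ ÷ 2x = −5x³. Subtract (−5x³)·D = −10x⁴ + 15x³. Remainder: −6x³ + 17x² − 8x − 6.
Step 3: lead(−6x³ + 17x² − 8x − 6) ÷ lead(D) = −6x³ ÷ 2x = −3x². Subtract (−3x²)·D = −6x³ + 9x². Remainder: 8x² − 8x − 6.
Step 4: lead(8x² − 8x − 6) ÷ lead(D) = 8x² ÷ 2x = 4x. Subtract (4x)·D = 8x² − 12x. Remainder: 4x − 6.
Step 5: lead(4x − 6) ÷ lead(D) = 4x ÷ 2x = 2. Subtract (2)·D = 4x − 6. Remainder: 0.

R = [0]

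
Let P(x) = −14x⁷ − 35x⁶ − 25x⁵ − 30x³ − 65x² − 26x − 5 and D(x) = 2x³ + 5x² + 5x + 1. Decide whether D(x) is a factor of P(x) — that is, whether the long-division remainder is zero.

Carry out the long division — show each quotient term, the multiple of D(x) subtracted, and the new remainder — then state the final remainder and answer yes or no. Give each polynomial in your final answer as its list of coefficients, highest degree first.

R = [8, 0], so D(x) is not a factor of P(x). no

Step 1: lead(−14x⁷ − 35x⁶ − 25x⁵ − 30x³ − 65x² − 26x − 5) ÷ lead(D) = −14x⁷ ÷ 2x³ = −7x⁴. Subtract (−7x⁴)·D = −14x⁷ − 35x⁶ − 35x⁵ − 7x⁴. Remainder: 10x⁵ + 7x⁴ − 30x³ − 65x² − 26x − 5.
Step 2: lead(10x⁵ + 7x⁴ − 30x³ − 65x² − 26x − 5) ÷ lead(D) = 10x⁵ ÷ 2x³ = 5x². Subtract (5x²)·D = 10x⁵ + 25x⁴ + 25x³ + 5x². Remainder: −18x⁴ − 55x³ − 70x² − 26x − 5.
Step 3: lead(−18x⁴ − 55x³ − 70x² − 26x − 5) ÷ lead(D) = −18x⁴ ÷ 2x³ = −9x. Subtract (−9x)·D = −18x⁴ − 45x³ − 45x² − 9x. Remainder: −10x³ − 25x² − 17x − 5.
Step 4: lead(−10x³ − 25x² − 17x − 5) ÷ lead(D) = −10x³ ÷ 2x³ = −5. Subtract (−5)·D = −10x³ − 25x² − 25x − 5. Remainder: 8x.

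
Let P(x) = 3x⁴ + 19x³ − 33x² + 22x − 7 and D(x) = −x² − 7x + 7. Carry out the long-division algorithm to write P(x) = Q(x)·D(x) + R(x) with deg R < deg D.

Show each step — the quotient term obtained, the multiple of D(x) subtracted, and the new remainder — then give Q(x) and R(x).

Step 1: lead(3x⁴ + 19x³ − 33x² + 22x − 7) ÷ lead(D) = 3x⁴ ÷ −x² = −3x². Subtract (−3x²)·D = 3x⁴ + 21x³ − 21x². Remainder: −2x³ − 12x² + 22x − 7.
Step 2: lead(−2x³ − 12x² + 22x − 7) ÷ lead(D) = −2x³ ÷ −x² = 2x. Subtract (2x)·D = −2x³ − 14x² + 14x. Remainder: 2x² + 8x − 7.
Step 3: lead(2x² + 8x − 7) ÷ lead(D) = 2x² ÷ −x² = −2. Subtract (−2)·D = 2x² + 14x − 14. Remainder: −6x + 7.

Q(x) = −3x² + 2x − 2; R(x) = −6x + 7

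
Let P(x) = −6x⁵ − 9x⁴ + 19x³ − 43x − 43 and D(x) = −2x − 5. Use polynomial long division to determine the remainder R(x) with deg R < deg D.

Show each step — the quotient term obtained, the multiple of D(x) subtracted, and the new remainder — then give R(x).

R(x) = 2

Step 1: lead(−6x⁵ − 9x⁴ + 19x³ − 43x − 43) ÷ lead(D) = −6x⁵ ÷ −2x = 3x⁴. Subtract (3x⁴)·D = −6x⁵ − 15x⁴. Remainder: 6x⁴ + 19x³ − 43x − 43.
Step 2: lead(6x⁴ + 19x³ − 43x − 43) ÷ lead(D) = 6x⁴ ÷ −2x = −3x³. Subtract (−3x³)·D = 6x⁴ + 15x³. Remainder: 4x³ − 43x − 43.
Step 3: lead(4x³ − 43x − 43) ÷ lead(D) = 4x³ ÷ −2x = −2x². Subtract (−2x²)·D = 4x³ + 10x². Remainder: −10x² − 43x − 43.
Step 4: lead(−10x² − 43x − 43) ÷ lead(D) = −10x² ÷ −2x = 5x. Subtract (5x)·D = −10x² − 25x. Remainder: −18x − 43.
Step 5: lead(−18x − 43) ÷ lead(D) = −18x ÷ −2x = 9. Subtract (9)·D = −18x − 45. Remainder: 2.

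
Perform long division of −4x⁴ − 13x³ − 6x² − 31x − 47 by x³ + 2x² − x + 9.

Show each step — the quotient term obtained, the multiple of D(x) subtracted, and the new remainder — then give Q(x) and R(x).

Step 1: lead(−4x⁴ − 13x³ − 6x² − 31x − 47) ÷ lead(D) = −4x⁴ ÷ x³ = −4x. Subtract (−4x)·D = −4x⁴ − 8x³ + 4x² − 36x. Remainder: −5x³ − 10x² + 5x − 47.
Step 2: lead(−5x³ − 10x² + 5x − 47) ÷ lead(D) = −5x³ ÷ x³ = −5. Subtract (−5)·D = −5x³ − 10x² + 5x − 45. Remainder: −2.

Q(x) = −4x − 5; R(x) = −2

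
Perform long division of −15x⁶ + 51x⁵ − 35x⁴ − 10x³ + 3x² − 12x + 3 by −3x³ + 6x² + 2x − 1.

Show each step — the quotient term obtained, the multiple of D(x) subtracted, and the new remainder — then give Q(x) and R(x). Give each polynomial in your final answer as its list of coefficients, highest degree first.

Q = [5, -7, 1, -1]; R = [-9, 2]

Step 1: lead(−15x⁶ + 51x⁵ − 35x⁴ − 10x³ + 3x² − 12x + 3) ÷ lead(D) = −15x⁶ ÷ −3x³ = 5x³. Subtract (5x³)·D = −15x⁶ + 30x⁵ + 10x⁴ − 5x³. Remainder: 21x⁵ − 45x⁴ − 5x³ + 3x² − 12x + 3.
Step 2: lead(21x⁵ − 45x⁴ − 5x³ + 3x² − 12x + 3) ÷ lead(D) = 21x⁵ ÷ −3x³ = −7x². Subtract (−7x²)·D = 21x⁵ − 42x⁴ − 14x³ + 7x². Remainder: −3x⁴ + 9x³ − 4x² − 12x + 3.
Step 3: lead(−3x⁴ + 9x³ − 4x² − 12x + 3) ÷ lead(D) = −3x⁴ ÷ −3x³ = x. Subtract (x)·D = −3x⁴ + 6x³ + 2x² − x. Remainder: 3x³ − 6x² − 11x + 3.
Step 4: lead(3x³ − 6x² − 11x + 3) ÷ lead(D) = 3x³ ÷ −3x³ = −1. Subtract (−1)·D = 3x³ − 6x² − 2x + 1. Remainder: −9x + 2.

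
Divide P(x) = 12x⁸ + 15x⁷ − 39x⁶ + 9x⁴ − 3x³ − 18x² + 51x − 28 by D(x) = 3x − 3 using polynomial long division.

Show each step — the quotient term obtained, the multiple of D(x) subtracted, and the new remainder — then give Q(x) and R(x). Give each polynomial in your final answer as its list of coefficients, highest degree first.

Step 1: lead(12x⁸ + 15x⁷ − 39x⁶ + 9x⁴ − 3x³ − 18x² + 51x − 28) ÷ lead(D) = 12x⁸ ÷ 3x = 4x⁷. Subtract (4x⁷)·D = 12x⁸ − 12x⁷. Remainder: 27x⁷ − 39x⁶ + 9x⁴ − 3x³ − 18x² + 51x − 28.
Step 2: lead(27x⁷ − 39x⁶ + 9x⁴ − 3x³ − 18x² + 51x − 28) ÷ lead(D) = 27x⁷ ÷ 3x = 9x⁶. Subtract (9x⁶)·D = 27x⁷ − 27x⁶. Remainder: −12x⁶ + 9x⁴ − 3x³ − 18x² + 51x − 28.
Step 3: lead(−12x⁶ + 9x⁴ − 3x³ − 18x² + 51x − 28) ÷ lead(D) = −12x⁶ ÷ 3x = −4x⁵. Subtract (−4x⁵)·D = −12x⁶ + 12x⁵. Remainder: −12x⁵ + 9x⁴ − 3x³ − 18x² + 51x − 28.
Step 4: lead(−12x⁵ + 9x⁴ − 3x³ − 18x² + 51x − 28) ÷ lead(D) = −12x⁵ ÷ 3x = −4x⁴. Subtract (−4x⁴)·D = −12x⁵ + 12x⁴. Remainder: −3x⁴ − 3x³ − 18x² + 51x − 28.
Step 5: lead(−3x⁴ − 3x³ − 18x² + 51x − 28) ÷ lead(D) = −3x⁴ ÷ 3x = −x³. Subtract (−x³)·D = −3x⁴ + 3x³. Remainder: −6x³ − 18x² + 51x − 28.
Step 6: lead(−6x³ − 18x² + 51x − 28) ÷ lead(D) = −6x³ ÷ 3x = −2x². Subtract (−2x²)·D = −6x³ + 6x². Remainder: −24x² + 51x − 28.
Step 7: lead(−24x² + 51x − 28) ÷ lead(D) = −24x² ÷ 3x = −8x. Subtract (−8x)·D = −24x² + 24x. Remainder: 27x − 28.
Step 8: lead(27x − 28) ÷ lead(D) = 27x ÷ 3x = 9. Subtract (9)·D = 27x − 27. Remainder: −1.

Q = [4, 9, -4, -4, -1, -2, -8, 9]; R = [-1]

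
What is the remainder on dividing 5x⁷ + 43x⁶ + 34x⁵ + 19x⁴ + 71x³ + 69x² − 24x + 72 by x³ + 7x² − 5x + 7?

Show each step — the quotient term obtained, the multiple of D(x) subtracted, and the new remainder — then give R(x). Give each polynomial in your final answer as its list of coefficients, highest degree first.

R = [9]

Step 1: lead(5x⁷ + 43x⁶ + 34x⁵ + 19x⁴ + 71x³ + 69x² − 24x + 72) ÷ lead(D) = 5x⁷ ÷ x³ = 5x⁴. Subtract (5x⁴)·D = 5x⁷ + 35x⁶ − 25x⁵ + 35x⁴. Remainder: 8x⁶ + 59x⁵ − 16x⁴ + 71x³ + 69x² − 24x + 72.
Step 2: lead(8x⁶ + 59x⁵ − 16x⁴ + 71x³ + 69x² − 24x + 72) ÷ lead(D) = 8x⁶ ÷ x³ = 8x³. Subtract (8x³)·D = 8x⁶ + 56x⁵ − 40x⁴ + 56x³. Remainder: 3x⁵ + 24x⁴ + 15x³ + 69x² − 24x + 72.
Step 3: lead(3x⁵ + 24x⁴ + 15x³ + 69x² − 24x + 72) ÷ lead(D) = 3x⁵ ÷ x³ = 3x². Subtract (3x²)·D = 3x⁵ + 21x⁴ − 15x³ + 21x². Remainder: 3x⁴ + 30x³ + 48x² − 24x + 72.
Step 4: lead(3x⁴ + 30x³ + 48x² − 24x + 72) ÷ lead(D) = 3x⁴ ÷ x³ = 3x. Subtract (3x)·D = 3x⁴ + 21x³ − 15x² + 21x. Remainder: 9x³ + 63x² − 45x + 72.
Step 5: lead(9x³ + 63x² − 45x + 72) ÷ lead(D) = 9x³ ÷ x³ = 9. Subtract (9)·D = 9x³ + 63x² − 45x + 63. Remainder: 9.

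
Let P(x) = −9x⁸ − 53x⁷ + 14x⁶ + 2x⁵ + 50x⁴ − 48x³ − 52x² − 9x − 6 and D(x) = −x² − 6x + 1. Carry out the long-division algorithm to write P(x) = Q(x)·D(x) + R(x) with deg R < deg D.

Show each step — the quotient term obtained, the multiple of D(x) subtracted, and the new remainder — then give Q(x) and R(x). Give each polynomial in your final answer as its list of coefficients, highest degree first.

Q = [9, -1, 1, -9, 5, 9, 3]; R = [-9]

Step 1: lead(−9x⁸ − 53x⁷ + 14x⁶ + 2x⁵ + 50x⁴ − 48x³ − 52x² − 9x − 6) ÷ lead(D) = −9x⁸ ÷ −x² = 9x⁶. Subtract (9x⁶)·D = −9x⁸ − 54x⁷ + 9x⁶. Remainder: x⁷ + 5x⁶ + 2x⁵ + 50x⁴ − 48x³ − 52x² − 9x − 6.
Step 2: lead(x⁷ + 5x⁶ + 2x⁵ + 50x⁴ − 48x³ − 52x² − 9x − 6) ÷ lead(D) = x⁷ ÷ −x² = −x⁵. Subtract (−x⁵)·D = x⁷ + 6x⁶ − x⁵. Remainder: −x⁶ + 3x⁵ + 50x⁴ − 48x³ − 52x² − 9x − 6.
Step 3: lead(−x⁶ + 3x⁵ + 50x⁴ − 48x³ − 52x² − 9x − 6) ÷ lead(D) = −x⁶ ÷ −x² = x⁴. Subtract (x⁴)·D = −x⁶ − 6x⁵ + x⁴. Remainder: 9x⁵ + 49x⁴ − 48x³ − 52x² − 9x − 6.
Step 4: lead(9x⁵ + 49x⁴ − 48x³ − 52x² − 9x − 6) ÷ lead(D) = 9x⁵ ÷ −x² = −9x³. Subtract (−9x³)·D = 9x⁵ + 54x⁴ − 9x³. Remainder: −5x⁴ − 39x³ − 52x² − 9x − 6.
Step 5: lead(−5x⁴ − 39x³ − 52x² − 9x − 6) ÷ lead(D) = −5x⁴ ÷ −x² = 5x². Subtract (5x²)·D = −5x⁴ − 30x³ + 5x². Remainder: −9x³ − 57x² − 9x − 6.
Step 6: lead(−9x³ − 57x² − 9x − 6) ÷ lead(D) = −9x³ ÷ −x² = 9x. Subtract (9x)·D = −9x³ − 54x² + 9x. Remainder: −3x² − 18x − 6.
Step 7: lead(−3x² − 18x − 6) ÷ lead(D) = −3x² ÷ −x² = 3. Subtract (3)·D = −3x² − 18x + 3. Remainder: −9.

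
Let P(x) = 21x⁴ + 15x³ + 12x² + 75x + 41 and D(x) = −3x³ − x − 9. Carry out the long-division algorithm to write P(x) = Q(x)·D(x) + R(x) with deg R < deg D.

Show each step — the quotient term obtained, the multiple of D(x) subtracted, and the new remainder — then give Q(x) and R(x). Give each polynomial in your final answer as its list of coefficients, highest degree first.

Step 1: lead(21x⁴ + 15x³ + 12x² + 75x + 41) ÷ lead(D) = 21x⁴ ÷ −3x³ = −7x. Subtract (−7x)·D = 21x⁴ + 7x² + 63x. Remainder: 15x³ + 5x² + 12x + 41.
Step 2: lead(15x³ + 5x² + 12x + 41) ÷ lead(D) = 15x³ ÷ −3x³ = −5. Subtract (−5)·D = 15x³ + 5x + 45. Remainder: 5x² + 7x − 4.

Q = [-7, -5]; R = [5, 7, -4]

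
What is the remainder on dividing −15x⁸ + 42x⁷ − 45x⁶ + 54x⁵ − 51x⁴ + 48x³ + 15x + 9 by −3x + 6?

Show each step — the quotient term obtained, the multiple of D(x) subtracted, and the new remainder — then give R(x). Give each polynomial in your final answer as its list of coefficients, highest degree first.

R = [-9]

Step 1: lead(−15x⁸ + 42x⁷ − 45x⁶ + 54x⁵ − 51x⁴ + 48x³ + 15x + 9) ÷ lead(D) = −15x⁸ ÷ −3x = 5x⁷. Subtract (5x⁷)·D = −15x⁸ + 30x⁷. Remainder: 12x⁷ − 45x⁶ + 54x⁵ − 51x⁴ + 48x³ + 15x + 9.
Step 2: lead(12x⁷ − 45x⁶ + 54x⁵ − 51x⁴ + 48x³ + 15x + 9) ÷ lead(D) = 12x⁷ ÷ −3x = −4x⁶. Subtract (−4x⁶)·D = 12x⁷ − 24x⁶. Remainder: −21x⁶ + 54x⁵ − 51x⁴ + 48x³ + 15x + 9.
Step 3: lead(−21x⁶ + 54x⁵ − 51x⁴ + 48x³ + 15x + 9) ÷ lead(D) = −21x⁶ ÷ −3x = 7x⁵. Subtract (7x⁵)·D = −21x⁶ + 42x⁵. Remainder: 12x⁵ − 51x⁴ + 48x³ + 15x + 9.
Step 4: lead(12x⁵ − 51x⁴ + 48x³ + 15x + 9) ÷ lead(D) = 12x⁵ ÷ −3x = −4x⁴. Subtract (−4x⁴)·D = 12x⁵ − 24x⁴. Remainder: −27x⁴ + 48x³ + 15x + 9.
Step 5: lead(−27x⁴ + 48x³ + 15x + 9) ÷ lead(D) = −27x⁴ ÷ −3x = 9x³. Subtract (9x³)·D = −27x⁴ + 54x³. Remainder: −6x³ + 15x + 9.
Step 6: lead(−6x³ + 15x + 9) ÷ lead(D) = −6x³ ÷ −3x = 2x². Subtract (2x²)·D = −6x³ + 12x². Remainder: −12x² + 15x + 9.
Step 7: lead(−12x² + 15x + 9) ÷ lead(D) = −12x² ÷ −3x = 4x. Subtract (4x)·D = −12x² + 24x. Remainder: −9x + 9.
Step 8: lead(−9x + 9) ÷ lead(D) = −9x ÷ −3x = 3. Subtract (3)·D = −9x + 18. Remainder: −9.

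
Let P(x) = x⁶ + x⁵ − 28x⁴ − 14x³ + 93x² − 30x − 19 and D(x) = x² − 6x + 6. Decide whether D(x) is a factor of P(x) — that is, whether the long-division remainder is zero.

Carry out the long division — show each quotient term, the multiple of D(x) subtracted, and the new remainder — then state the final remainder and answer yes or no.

Step 1: lead(x⁶ + x⁵ − 28x⁴ − 14x³ + 93x² − 30x − 19) ÷ lead(D) = x⁶ ÷ x² = x⁴. Subtract (x⁴)·D = x⁶ − 6x⁵ + 6x⁴. Remainder: 7x⁵ − 34x⁴ − 14x³ + 93x² − 30x − 19.
Step 2: lead(7x⁵ − 34x⁴ − 14x³ + 93x² − 30x − 19) ÷ lead(D) = 7x⁵ ÷ x² = 7x³. Subtract (7x³)·D = 7x⁵ − 42x⁴ + 42x³. Remainder: 8x⁴ − 56x³ + 93x² − 30x − 19.
Step 3: lead(8x⁴ − 56x³ + 93x² − 30x − 19) ÷ lead(D) = 8x⁴ ÷ x² = 8x². Subtract (8x²)·D = 8x⁴ − 48x³ + 48x². Remainder: −8x³ + 45x² − 30x − 19.
Step 4: lead(−8x³ + 45x² − 30x − 19) ÷ lead(D) = −8x³ ÷ x² = −8x. Subtract (−8x)·D = −8x³ + 48x² − 48x. Remainder: −3x² + 18x − 19.
Step 5: lead(−3x² + 18x − 19) ÷ lead(D) = −3x² ÷ x² = −3. Subtract (−3)·D = −3x² + 18x − 18. Remainder: −1.

R(x) = −1, so D(x) is not a factor of P(x). no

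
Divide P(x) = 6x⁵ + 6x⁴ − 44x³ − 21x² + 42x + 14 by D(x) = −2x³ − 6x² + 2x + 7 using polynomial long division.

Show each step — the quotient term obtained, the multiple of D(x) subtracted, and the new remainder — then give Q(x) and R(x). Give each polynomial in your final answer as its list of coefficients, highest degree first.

Step 1: lead(6x⁵ + 6x⁴ − 44x³ − 21x² + 42x + 14) ÷ lead(D) = 6x⁵ ÷ −2x³ = −3x². Subtract (−3x²)·D = 6x⁵ + 18x⁴ − 6x³ − 21x². Remainder: −12x⁴ − 38x³ + 42x + 14.
Step 2: lead(−12x⁴ − 38x³ + 42x + 14) ÷ lead(D) = −12x⁴ ÷ −2x³ = 6x. Subtract (6x)·D = −12x⁴ − 36x³ + 12x² + 42x. Remainder: −2x³ − 12x² + 14.
Step 3: lead(−2x³ − 12x² + 14) ÷ lead(D) = −2x³ ÷ −2x³ = 1. Subtract (1)·D = −2x³ − 6x² + 2x + 7. Remainder: −6x² − 2x + 7.

Q = [-3, 6, 1]; R = [-6, -2, 7]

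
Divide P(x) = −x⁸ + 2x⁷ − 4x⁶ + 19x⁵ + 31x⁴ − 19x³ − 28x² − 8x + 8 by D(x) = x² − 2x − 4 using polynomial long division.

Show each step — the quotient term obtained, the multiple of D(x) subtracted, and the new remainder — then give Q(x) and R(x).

Q(x) = −x⁶ − 8x⁴ + 3x³ + 5x² + 3x − 2; R(x) = 0

Step 1: lead(−x⁸ + 2x⁷ − 4x⁶ + 19x⁵ + 31x⁴ − 19x³ − 28x² − 8x + 8) ÷ lead(D) = −x⁸ ÷ x² = −x⁶. Subtract (−x⁶)·D = −x⁸ + 2x⁷ + 4x⁶. Remainder: −8x⁶ + 19x⁵ + 31x⁴ − 19x³ − 28x² − 8x + 8.
Step 2: lead(−8x⁶ + 19x⁵ + 31x⁴ − 19x³ − 28x² − 8x + 8) ÷ lead(D) = −8x⁶ ÷ x² = −8x⁴. Subtract (−8x⁴)·D = −8x⁶ + 16x⁵ + 32x⁴. Remainder: 3x⁵ − x⁴ − 19x³ − 28x² − 8x + 8.
Step 3: lead(3x⁵ − x⁴ − 19x³ − 28x² − 8x + 8) ÷ lead(D) = 3x⁵ ÷ x² = 3x³. Subtract (3x³)·D = 3x⁵ − 6x⁴ − 12x³. Remainder: 5x⁴ − 7x³ − 28x² − 8x + 8.
Step 4: lead(5x⁴ − 7x³ − 28x² − 8x + 8) ÷ lead(D) = 5x⁴ ÷ x² = 5x². Subtract (5x²)·D = 5x⁴ − 10x³ − 20x². Remainder: 3x³ − 8x² − 8x + 8.
Step 5: lead(3x³ − 8x² − 8x + 8) ÷ lead(D) = 3x³ ÷ x² = 3x. Subtract (3x)·D = 3x³ − 6x² − 12x. Remainder: −2x² + 4x + 8.
Step 6: lead(−2x² + 4x + 8) ÷ lead(D) = −2x² ÷ x² = −2. Subtract (−2)·D = −2x² + 4x + 8. Remainder: 0.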